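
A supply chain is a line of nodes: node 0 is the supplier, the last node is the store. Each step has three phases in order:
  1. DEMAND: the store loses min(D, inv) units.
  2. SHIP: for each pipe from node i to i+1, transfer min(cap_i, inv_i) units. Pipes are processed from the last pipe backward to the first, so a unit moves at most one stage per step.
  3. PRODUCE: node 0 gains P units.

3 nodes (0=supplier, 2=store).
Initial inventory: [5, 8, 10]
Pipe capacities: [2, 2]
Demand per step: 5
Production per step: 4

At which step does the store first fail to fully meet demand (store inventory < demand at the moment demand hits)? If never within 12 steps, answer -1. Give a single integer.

Step 1: demand=5,sold=5 ship[1->2]=2 ship[0->1]=2 prod=4 -> [7 8 7]
Step 2: demand=5,sold=5 ship[1->2]=2 ship[0->1]=2 prod=4 -> [9 8 4]
Step 3: demand=5,sold=4 ship[1->2]=2 ship[0->1]=2 prod=4 -> [11 8 2]
Step 4: demand=5,sold=2 ship[1->2]=2 ship[0->1]=2 prod=4 -> [13 8 2]
Step 5: demand=5,sold=2 ship[1->2]=2 ship[0->1]=2 prod=4 -> [15 8 2]
Step 6: demand=5,sold=2 ship[1->2]=2 ship[0->1]=2 prod=4 -> [17 8 2]
Step 7: demand=5,sold=2 ship[1->2]=2 ship[0->1]=2 prod=4 -> [19 8 2]
Step 8: demand=5,sold=2 ship[1->2]=2 ship[0->1]=2 prod=4 -> [21 8 2]
Step 9: demand=5,sold=2 ship[1->2]=2 ship[0->1]=2 prod=4 -> [23 8 2]
Step 10: demand=5,sold=2 ship[1->2]=2 ship[0->1]=2 prod=4 -> [25 8 2]
Step 11: demand=5,sold=2 ship[1->2]=2 ship[0->1]=2 prod=4 -> [27 8 2]
Step 12: demand=5,sold=2 ship[1->2]=2 ship[0->1]=2 prod=4 -> [29 8 2]
First stockout at step 3

3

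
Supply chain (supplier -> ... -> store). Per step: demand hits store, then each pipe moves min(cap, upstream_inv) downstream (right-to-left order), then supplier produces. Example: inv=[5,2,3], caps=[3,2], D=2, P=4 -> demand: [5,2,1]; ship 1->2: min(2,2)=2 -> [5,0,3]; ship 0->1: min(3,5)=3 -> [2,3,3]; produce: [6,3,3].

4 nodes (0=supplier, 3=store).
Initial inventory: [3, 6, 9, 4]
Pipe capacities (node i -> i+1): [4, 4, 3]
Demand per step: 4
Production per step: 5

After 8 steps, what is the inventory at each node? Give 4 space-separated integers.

Step 1: demand=4,sold=4 ship[2->3]=3 ship[1->2]=4 ship[0->1]=3 prod=5 -> inv=[5 5 10 3]
Step 2: demand=4,sold=3 ship[2->3]=3 ship[1->2]=4 ship[0->1]=4 prod=5 -> inv=[6 5 11 3]
Step 3: demand=4,sold=3 ship[2->3]=3 ship[1->2]=4 ship[0->1]=4 prod=5 -> inv=[7 5 12 3]
Step 4: demand=4,sold=3 ship[2->3]=3 ship[1->2]=4 ship[0->1]=4 prod=5 -> inv=[8 5 13 3]
Step 5: demand=4,sold=3 ship[2->3]=3 ship[1->2]=4 ship[0->1]=4 prod=5 -> inv=[9 5 14 3]
Step 6: demand=4,sold=3 ship[2->3]=3 ship[1->2]=4 ship[0->1]=4 prod=5 -> inv=[10 5 15 3]
Step 7: demand=4,sold=3 ship[2->3]=3 ship[1->2]=4 ship[0->1]=4 prod=5 -> inv=[11 5 16 3]
Step 8: demand=4,sold=3 ship[2->3]=3 ship[1->2]=4 ship[0->1]=4 prod=5 -> inv=[12 5 17 3]

12 5 17 3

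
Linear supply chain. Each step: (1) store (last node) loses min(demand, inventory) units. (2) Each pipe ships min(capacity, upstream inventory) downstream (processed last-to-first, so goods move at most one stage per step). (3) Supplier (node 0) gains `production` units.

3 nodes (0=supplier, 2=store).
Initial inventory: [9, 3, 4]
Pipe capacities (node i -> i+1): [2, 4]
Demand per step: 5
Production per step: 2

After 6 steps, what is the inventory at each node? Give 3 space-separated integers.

Step 1: demand=5,sold=4 ship[1->2]=3 ship[0->1]=2 prod=2 -> inv=[9 2 3]
Step 2: demand=5,sold=3 ship[1->2]=2 ship[0->1]=2 prod=2 -> inv=[9 2 2]
Step 3: demand=5,sold=2 ship[1->2]=2 ship[0->1]=2 prod=2 -> inv=[9 2 2]
Step 4: demand=5,sold=2 ship[1->2]=2 ship[0->1]=2 prod=2 -> inv=[9 2 2]
Step 5: demand=5,sold=2 ship[1->2]=2 ship[0->1]=2 prod=2 -> inv=[9 2 2]
Step 6: demand=5,sold=2 ship[1->2]=2 ship[0->1]=2 prod=2 -> inv=[9 2 2]

9 2 2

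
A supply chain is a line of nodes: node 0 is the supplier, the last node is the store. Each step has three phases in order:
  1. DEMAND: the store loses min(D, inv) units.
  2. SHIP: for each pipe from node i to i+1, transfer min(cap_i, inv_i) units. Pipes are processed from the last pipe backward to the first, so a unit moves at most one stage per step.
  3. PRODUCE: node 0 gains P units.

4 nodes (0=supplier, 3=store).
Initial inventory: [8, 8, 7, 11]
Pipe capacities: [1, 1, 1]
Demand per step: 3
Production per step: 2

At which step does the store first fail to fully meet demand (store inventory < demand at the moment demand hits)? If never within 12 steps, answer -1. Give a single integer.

Step 1: demand=3,sold=3 ship[2->3]=1 ship[1->2]=1 ship[0->1]=1 prod=2 -> [9 8 7 9]
Step 2: demand=3,sold=3 ship[2->3]=1 ship[1->2]=1 ship[0->1]=1 prod=2 -> [10 8 7 7]
Step 3: demand=3,sold=3 ship[2->3]=1 ship[1->2]=1 ship[0->1]=1 prod=2 -> [11 8 7 5]
Step 4: demand=3,sold=3 ship[2->3]=1 ship[1->2]=1 ship[0->1]=1 prod=2 -> [12 8 7 3]
Step 5: demand=3,sold=3 ship[2->3]=1 ship[1->2]=1 ship[0->1]=1 prod=2 -> [13 8 7 1]
Step 6: demand=3,sold=1 ship[2->3]=1 ship[1->2]=1 ship[0->1]=1 prod=2 -> [14 8 7 1]
Step 7: demand=3,sold=1 ship[2->3]=1 ship[1->2]=1 ship[0->1]=1 prod=2 -> [15 8 7 1]
Step 8: demand=3,sold=1 ship[2->3]=1 ship[1->2]=1 ship[0->1]=1 prod=2 -> [16 8 7 1]
Step 9: demand=3,sold=1 ship[2->3]=1 ship[1->2]=1 ship[0->1]=1 prod=2 -> [17 8 7 1]
Step 10: demand=3,sold=1 ship[2->3]=1 ship[1->2]=1 ship[0->1]=1 prod=2 -> [18 8 7 1]
Step 11: demand=3,sold=1 ship[2->3]=1 ship[1->2]=1 ship[0->1]=1 prod=2 -> [19 8 7 1]
Step 12: demand=3,sold=1 ship[2->3]=1 ship[1->2]=1 ship[0->1]=1 prod=2 -> [20 8 7 1]
First stockout at step 6

6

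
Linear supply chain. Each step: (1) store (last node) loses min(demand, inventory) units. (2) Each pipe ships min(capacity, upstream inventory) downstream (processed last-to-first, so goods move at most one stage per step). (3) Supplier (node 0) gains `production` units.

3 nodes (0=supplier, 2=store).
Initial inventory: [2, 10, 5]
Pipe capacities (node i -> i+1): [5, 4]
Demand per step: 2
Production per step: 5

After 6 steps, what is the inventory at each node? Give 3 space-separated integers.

Step 1: demand=2,sold=2 ship[1->2]=4 ship[0->1]=2 prod=5 -> inv=[5 8 7]
Step 2: demand=2,sold=2 ship[1->2]=4 ship[0->1]=5 prod=5 -> inv=[5 9 9]
Step 3: demand=2,sold=2 ship[1->2]=4 ship[0->1]=5 prod=5 -> inv=[5 10 11]
Step 4: demand=2,sold=2 ship[1->2]=4 ship[0->1]=5 prod=5 -> inv=[5 11 13]
Step 5: demand=2,sold=2 ship[1->2]=4 ship[0->1]=5 prod=5 -> inv=[5 12 15]
Step 6: demand=2,sold=2 ship[1->2]=4 ship[0->1]=5 prod=5 -> inv=[5 13 17]

5 13 17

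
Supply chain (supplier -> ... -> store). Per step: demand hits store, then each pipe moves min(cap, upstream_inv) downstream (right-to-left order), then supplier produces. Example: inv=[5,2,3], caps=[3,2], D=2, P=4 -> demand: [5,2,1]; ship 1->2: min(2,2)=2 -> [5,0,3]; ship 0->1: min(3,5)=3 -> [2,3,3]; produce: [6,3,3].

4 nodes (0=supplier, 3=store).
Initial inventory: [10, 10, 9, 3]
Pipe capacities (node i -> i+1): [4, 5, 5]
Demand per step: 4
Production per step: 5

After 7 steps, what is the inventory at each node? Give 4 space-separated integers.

Step 1: demand=4,sold=3 ship[2->3]=5 ship[1->2]=5 ship[0->1]=4 prod=5 -> inv=[11 9 9 5]
Step 2: demand=4,sold=4 ship[2->3]=5 ship[1->2]=5 ship[0->1]=4 prod=5 -> inv=[12 8 9 6]
Step 3: demand=4,sold=4 ship[2->3]=5 ship[1->2]=5 ship[0->1]=4 prod=5 -> inv=[13 7 9 7]
Step 4: demand=4,sold=4 ship[2->3]=5 ship[1->2]=5 ship[0->1]=4 prod=5 -> inv=[14 6 9 8]
Step 5: demand=4,sold=4 ship[2->3]=5 ship[1->2]=5 ship[0->1]=4 prod=5 -> inv=[15 5 9 9]
Step 6: demand=4,sold=4 ship[2->3]=5 ship[1->2]=5 ship[0->1]=4 prod=5 -> inv=[16 4 9 10]
Step 7: demand=4,sold=4 ship[2->3]=5 ship[1->2]=4 ship[0->1]=4 prod=5 -> inv=[17 4 8 11]

17 4 8 11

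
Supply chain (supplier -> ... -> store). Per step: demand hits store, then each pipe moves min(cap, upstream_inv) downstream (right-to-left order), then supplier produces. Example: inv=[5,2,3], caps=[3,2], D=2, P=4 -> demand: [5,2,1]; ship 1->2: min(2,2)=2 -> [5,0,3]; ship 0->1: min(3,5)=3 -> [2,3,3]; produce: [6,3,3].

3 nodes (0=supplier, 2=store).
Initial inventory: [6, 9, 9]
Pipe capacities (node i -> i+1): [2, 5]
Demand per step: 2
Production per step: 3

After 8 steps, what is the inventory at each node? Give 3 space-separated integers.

Step 1: demand=2,sold=2 ship[1->2]=5 ship[0->1]=2 prod=3 -> inv=[7 6 12]
Step 2: demand=2,sold=2 ship[1->2]=5 ship[0->1]=2 prod=3 -> inv=[8 3 15]
Step 3: demand=2,sold=2 ship[1->2]=3 ship[0->1]=2 prod=3 -> inv=[9 2 16]
Step 4: demand=2,sold=2 ship[1->2]=2 ship[0->1]=2 prod=3 -> inv=[10 2 16]
Step 5: demand=2,sold=2 ship[1->2]=2 ship[0->1]=2 prod=3 -> inv=[11 2 16]
Step 6: demand=2,sold=2 ship[1->2]=2 ship[0->1]=2 prod=3 -> inv=[12 2 16]
Step 7: demand=2,sold=2 ship[1->2]=2 ship[0->1]=2 prod=3 -> inv=[13 2 16]
Step 8: demand=2,sold=2 ship[1->2]=2 ship[0->1]=2 prod=3 -> inv=[14 2 16]

14 2 16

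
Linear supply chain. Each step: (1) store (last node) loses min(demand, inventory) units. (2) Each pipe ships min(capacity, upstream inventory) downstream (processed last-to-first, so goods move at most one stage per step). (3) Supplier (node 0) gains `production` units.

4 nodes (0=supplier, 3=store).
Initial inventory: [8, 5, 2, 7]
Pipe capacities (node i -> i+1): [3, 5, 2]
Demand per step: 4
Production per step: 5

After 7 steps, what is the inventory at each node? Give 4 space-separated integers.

Step 1: demand=4,sold=4 ship[2->3]=2 ship[1->2]=5 ship[0->1]=3 prod=5 -> inv=[10 3 5 5]
Step 2: demand=4,sold=4 ship[2->3]=2 ship[1->2]=3 ship[0->1]=3 prod=5 -> inv=[12 3 6 3]
Step 3: demand=4,sold=3 ship[2->3]=2 ship[1->2]=3 ship[0->1]=3 prod=5 -> inv=[14 3 7 2]
Step 4: demand=4,sold=2 ship[2->3]=2 ship[1->2]=3 ship[0->1]=3 prod=5 -> inv=[16 3 8 2]
Step 5: demand=4,sold=2 ship[2->3]=2 ship[1->2]=3 ship[0->1]=3 prod=5 -> inv=[18 3 9 2]
Step 6: demand=4,sold=2 ship[2->3]=2 ship[1->2]=3 ship[0->1]=3 prod=5 -> inv=[20 3 10 2]
Step 7: demand=4,sold=2 ship[2->3]=2 ship[1->2]=3 ship[0->1]=3 prod=5 -> inv=[22 3 11 2]

22 3 11 2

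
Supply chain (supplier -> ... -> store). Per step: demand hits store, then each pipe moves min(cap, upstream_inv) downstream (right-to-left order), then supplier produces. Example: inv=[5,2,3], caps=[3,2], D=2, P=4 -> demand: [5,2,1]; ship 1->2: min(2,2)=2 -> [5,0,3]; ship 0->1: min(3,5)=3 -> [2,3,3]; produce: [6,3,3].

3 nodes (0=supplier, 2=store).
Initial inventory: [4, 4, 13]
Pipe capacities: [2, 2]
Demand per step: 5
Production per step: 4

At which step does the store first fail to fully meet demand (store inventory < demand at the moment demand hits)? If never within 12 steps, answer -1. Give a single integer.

Step 1: demand=5,sold=5 ship[1->2]=2 ship[0->1]=2 prod=4 -> [6 4 10]
Step 2: demand=5,sold=5 ship[1->2]=2 ship[0->1]=2 prod=4 -> [8 4 7]
Step 3: demand=5,sold=5 ship[1->2]=2 ship[0->1]=2 prod=4 -> [10 4 4]
Step 4: demand=5,sold=4 ship[1->2]=2 ship[0->1]=2 prod=4 -> [12 4 2]
Step 5: demand=5,sold=2 ship[1->2]=2 ship[0->1]=2 prod=4 -> [14 4 2]
Step 6: demand=5,sold=2 ship[1->2]=2 ship[0->1]=2 prod=4 -> [16 4 2]
Step 7: demand=5,sold=2 ship[1->2]=2 ship[0->1]=2 prod=4 -> [18 4 2]
Step 8: demand=5,sold=2 ship[1->2]=2 ship[0->1]=2 prod=4 -> [20 4 2]
Step 9: demand=5,sold=2 ship[1->2]=2 ship[0->1]=2 prod=4 -> [22 4 2]
Step 10: demand=5,sold=2 ship[1->2]=2 ship[0->1]=2 prod=4 -> [24 4 2]
Step 11: demand=5,sold=2 ship[1->2]=2 ship[0->1]=2 prod=4 -> [26 4 2]
Step 12: demand=5,sold=2 ship[1->2]=2 ship[0->1]=2 prod=4 -> [28 4 2]
First stockout at step 4

4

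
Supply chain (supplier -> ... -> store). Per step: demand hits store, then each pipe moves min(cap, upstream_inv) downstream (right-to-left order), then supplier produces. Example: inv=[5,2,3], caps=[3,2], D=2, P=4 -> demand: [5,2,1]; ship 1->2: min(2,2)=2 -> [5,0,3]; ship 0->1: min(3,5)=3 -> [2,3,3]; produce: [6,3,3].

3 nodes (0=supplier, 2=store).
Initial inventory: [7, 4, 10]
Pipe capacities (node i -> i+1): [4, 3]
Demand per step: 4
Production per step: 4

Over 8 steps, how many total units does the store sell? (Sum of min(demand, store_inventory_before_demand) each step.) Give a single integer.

Answer: 31

Derivation:
Step 1: sold=4 (running total=4) -> [7 5 9]
Step 2: sold=4 (running total=8) -> [7 6 8]
Step 3: sold=4 (running total=12) -> [7 7 7]
Step 4: sold=4 (running total=16) -> [7 8 6]
Step 5: sold=4 (running total=20) -> [7 9 5]
Step 6: sold=4 (running total=24) -> [7 10 4]
Step 7: sold=4 (running total=28) -> [7 11 3]
Step 8: sold=3 (running total=31) -> [7 12 3]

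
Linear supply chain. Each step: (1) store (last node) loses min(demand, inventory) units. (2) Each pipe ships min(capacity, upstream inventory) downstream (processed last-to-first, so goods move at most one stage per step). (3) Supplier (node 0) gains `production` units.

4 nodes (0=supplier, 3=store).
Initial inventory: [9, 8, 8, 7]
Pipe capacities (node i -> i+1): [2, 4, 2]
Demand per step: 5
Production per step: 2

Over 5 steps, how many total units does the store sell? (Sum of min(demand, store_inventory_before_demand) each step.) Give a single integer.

Step 1: sold=5 (running total=5) -> [9 6 10 4]
Step 2: sold=4 (running total=9) -> [9 4 12 2]
Step 3: sold=2 (running total=11) -> [9 2 14 2]
Step 4: sold=2 (running total=13) -> [9 2 14 2]
Step 5: sold=2 (running total=15) -> [9 2 14 2]

Answer: 15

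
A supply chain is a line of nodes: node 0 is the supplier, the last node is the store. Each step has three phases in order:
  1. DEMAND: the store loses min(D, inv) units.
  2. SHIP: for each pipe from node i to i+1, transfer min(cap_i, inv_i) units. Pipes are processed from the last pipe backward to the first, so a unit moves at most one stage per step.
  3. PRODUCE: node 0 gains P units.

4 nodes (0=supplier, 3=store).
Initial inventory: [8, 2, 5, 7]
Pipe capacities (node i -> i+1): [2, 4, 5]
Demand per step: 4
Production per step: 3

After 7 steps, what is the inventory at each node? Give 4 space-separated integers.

Step 1: demand=4,sold=4 ship[2->3]=5 ship[1->2]=2 ship[0->1]=2 prod=3 -> inv=[9 2 2 8]
Step 2: demand=4,sold=4 ship[2->3]=2 ship[1->2]=2 ship[0->1]=2 prod=3 -> inv=[10 2 2 6]
Step 3: demand=4,sold=4 ship[2->3]=2 ship[1->2]=2 ship[0->1]=2 prod=3 -> inv=[11 2 2 4]
Step 4: demand=4,sold=4 ship[2->3]=2 ship[1->2]=2 ship[0->1]=2 prod=3 -> inv=[12 2 2 2]
Step 5: demand=4,sold=2 ship[2->3]=2 ship[1->2]=2 ship[0->1]=2 prod=3 -> inv=[13 2 2 2]
Step 6: demand=4,sold=2 ship[2->3]=2 ship[1->2]=2 ship[0->1]=2 prod=3 -> inv=[14 2 2 2]
Step 7: demand=4,sold=2 ship[2->3]=2 ship[1->2]=2 ship[0->1]=2 prod=3 -> inv=[15 2 2 2]

15 2 2 2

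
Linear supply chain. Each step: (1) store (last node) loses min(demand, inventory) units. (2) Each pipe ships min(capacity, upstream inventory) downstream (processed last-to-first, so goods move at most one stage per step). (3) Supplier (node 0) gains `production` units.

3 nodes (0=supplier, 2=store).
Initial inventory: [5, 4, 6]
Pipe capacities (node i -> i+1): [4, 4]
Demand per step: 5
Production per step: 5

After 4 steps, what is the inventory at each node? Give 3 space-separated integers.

Step 1: demand=5,sold=5 ship[1->2]=4 ship[0->1]=4 prod=5 -> inv=[6 4 5]
Step 2: demand=5,sold=5 ship[1->2]=4 ship[0->1]=4 prod=5 -> inv=[7 4 4]
Step 3: demand=5,sold=4 ship[1->2]=4 ship[0->1]=4 prod=5 -> inv=[8 4 4]
Step 4: demand=5,sold=4 ship[1->2]=4 ship[0->1]=4 prod=5 -> inv=[9 4 4]

9 4 4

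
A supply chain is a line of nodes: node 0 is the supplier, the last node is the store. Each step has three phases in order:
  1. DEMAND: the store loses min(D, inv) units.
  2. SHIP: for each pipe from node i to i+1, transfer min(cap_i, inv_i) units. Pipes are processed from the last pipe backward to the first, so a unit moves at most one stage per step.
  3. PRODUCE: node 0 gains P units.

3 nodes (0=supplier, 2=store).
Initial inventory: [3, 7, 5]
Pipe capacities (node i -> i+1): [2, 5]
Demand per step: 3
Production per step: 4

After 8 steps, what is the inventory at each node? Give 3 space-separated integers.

Step 1: demand=3,sold=3 ship[1->2]=5 ship[0->1]=2 prod=4 -> inv=[5 4 7]
Step 2: demand=3,sold=3 ship[1->2]=4 ship[0->1]=2 prod=4 -> inv=[7 2 8]
Step 3: demand=3,sold=3 ship[1->2]=2 ship[0->1]=2 prod=4 -> inv=[9 2 7]
Step 4: demand=3,sold=3 ship[1->2]=2 ship[0->1]=2 prod=4 -> inv=[11 2 6]
Step 5: demand=3,sold=3 ship[1->2]=2 ship[0->1]=2 prod=4 -> inv=[13 2 5]
Step 6: demand=3,sold=3 ship[1->2]=2 ship[0->1]=2 prod=4 -> inv=[15 2 4]
Step 7: demand=3,sold=3 ship[1->2]=2 ship[0->1]=2 prod=4 -> inv=[17 2 3]
Step 8: demand=3,sold=3 ship[1->2]=2 ship[0->1]=2 prod=4 -> inv=[19 2 2]

19 2 2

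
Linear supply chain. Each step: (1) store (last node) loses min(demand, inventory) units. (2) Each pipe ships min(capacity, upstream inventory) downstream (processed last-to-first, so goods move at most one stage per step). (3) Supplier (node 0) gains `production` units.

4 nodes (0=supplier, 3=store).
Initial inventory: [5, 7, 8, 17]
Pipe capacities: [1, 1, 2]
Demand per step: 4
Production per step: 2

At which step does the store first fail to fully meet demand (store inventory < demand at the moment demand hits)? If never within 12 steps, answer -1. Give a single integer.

Step 1: demand=4,sold=4 ship[2->3]=2 ship[1->2]=1 ship[0->1]=1 prod=2 -> [6 7 7 15]
Step 2: demand=4,sold=4 ship[2->3]=2 ship[1->2]=1 ship[0->1]=1 prod=2 -> [7 7 6 13]
Step 3: demand=4,sold=4 ship[2->3]=2 ship[1->2]=1 ship[0->1]=1 prod=2 -> [8 7 5 11]
Step 4: demand=4,sold=4 ship[2->3]=2 ship[1->2]=1 ship[0->1]=1 prod=2 -> [9 7 4 9]
Step 5: demand=4,sold=4 ship[2->3]=2 ship[1->2]=1 ship[0->1]=1 prod=2 -> [10 7 3 7]
Step 6: demand=4,sold=4 ship[2->3]=2 ship[1->2]=1 ship[0->1]=1 prod=2 -> [11 7 2 5]
Step 7: demand=4,sold=4 ship[2->3]=2 ship[1->2]=1 ship[0->1]=1 prod=2 -> [12 7 1 3]
Step 8: demand=4,sold=3 ship[2->3]=1 ship[1->2]=1 ship[0->1]=1 prod=2 -> [13 7 1 1]
Step 9: demand=4,sold=1 ship[2->3]=1 ship[1->2]=1 ship[0->1]=1 prod=2 -> [14 7 1 1]
Step 10: demand=4,sold=1 ship[2->3]=1 ship[1->2]=1 ship[0->1]=1 prod=2 -> [15 7 1 1]
Step 11: demand=4,sold=1 ship[2->3]=1 ship[1->2]=1 ship[0->1]=1 prod=2 -> [16 7 1 1]
Step 12: demand=4,sold=1 ship[2->3]=1 ship[1->2]=1 ship[0->1]=1 prod=2 -> [17 7 1 1]
First stockout at step 8

8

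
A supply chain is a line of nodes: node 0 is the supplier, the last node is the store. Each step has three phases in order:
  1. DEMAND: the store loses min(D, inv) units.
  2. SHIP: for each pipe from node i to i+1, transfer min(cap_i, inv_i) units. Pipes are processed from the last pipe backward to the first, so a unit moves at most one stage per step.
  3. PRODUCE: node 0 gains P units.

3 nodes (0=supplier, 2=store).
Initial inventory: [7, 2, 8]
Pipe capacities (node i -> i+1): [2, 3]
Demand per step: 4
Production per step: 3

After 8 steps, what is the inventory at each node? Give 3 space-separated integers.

Step 1: demand=4,sold=4 ship[1->2]=2 ship[0->1]=2 prod=3 -> inv=[8 2 6]
Step 2: demand=4,sold=4 ship[1->2]=2 ship[0->1]=2 prod=3 -> inv=[9 2 4]
Step 3: demand=4,sold=4 ship[1->2]=2 ship[0->1]=2 prod=3 -> inv=[10 2 2]
Step 4: demand=4,sold=2 ship[1->2]=2 ship[0->1]=2 prod=3 -> inv=[11 2 2]
Step 5: demand=4,sold=2 ship[1->2]=2 ship[0->1]=2 prod=3 -> inv=[12 2 2]
Step 6: demand=4,sold=2 ship[1->2]=2 ship[0->1]=2 prod=3 -> inv=[13 2 2]
Step 7: demand=4,sold=2 ship[1->2]=2 ship[0->1]=2 prod=3 -> inv=[14 2 2]
Step 8: demand=4,sold=2 ship[1->2]=2 ship[0->1]=2 prod=3 -> inv=[15 2 2]

15 2 2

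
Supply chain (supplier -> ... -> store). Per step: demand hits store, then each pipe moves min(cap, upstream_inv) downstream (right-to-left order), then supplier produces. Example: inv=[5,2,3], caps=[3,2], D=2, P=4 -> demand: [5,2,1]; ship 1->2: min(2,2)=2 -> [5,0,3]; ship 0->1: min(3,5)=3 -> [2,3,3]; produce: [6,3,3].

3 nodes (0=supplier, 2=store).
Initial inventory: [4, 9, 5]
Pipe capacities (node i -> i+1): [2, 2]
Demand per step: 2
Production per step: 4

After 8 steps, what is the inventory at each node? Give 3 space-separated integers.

Step 1: demand=2,sold=2 ship[1->2]=2 ship[0->1]=2 prod=4 -> inv=[6 9 5]
Step 2: demand=2,sold=2 ship[1->2]=2 ship[0->1]=2 prod=4 -> inv=[8 9 5]
Step 3: demand=2,sold=2 ship[1->2]=2 ship[0->1]=2 prod=4 -> inv=[10 9 5]
Step 4: demand=2,sold=2 ship[1->2]=2 ship[0->1]=2 prod=4 -> inv=[12 9 5]
Step 5: demand=2,sold=2 ship[1->2]=2 ship[0->1]=2 prod=4 -> inv=[14 9 5]
Step 6: demand=2,sold=2 ship[1->2]=2 ship[0->1]=2 prod=4 -> inv=[16 9 5]
Step 7: demand=2,sold=2 ship[1->2]=2 ship[0->1]=2 prod=4 -> inv=[18 9 5]
Step 8: demand=2,sold=2 ship[1->2]=2 ship[0->1]=2 prod=4 -> inv=[20 9 5]

20 9 5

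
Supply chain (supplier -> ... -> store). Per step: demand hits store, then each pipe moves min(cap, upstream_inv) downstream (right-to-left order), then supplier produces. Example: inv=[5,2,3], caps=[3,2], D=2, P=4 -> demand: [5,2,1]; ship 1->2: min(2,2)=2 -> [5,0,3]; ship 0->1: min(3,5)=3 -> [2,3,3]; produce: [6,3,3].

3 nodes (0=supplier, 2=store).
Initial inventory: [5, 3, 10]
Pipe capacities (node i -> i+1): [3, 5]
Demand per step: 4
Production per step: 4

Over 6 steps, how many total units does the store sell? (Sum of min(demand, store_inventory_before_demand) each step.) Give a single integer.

Answer: 24

Derivation:
Step 1: sold=4 (running total=4) -> [6 3 9]
Step 2: sold=4 (running total=8) -> [7 3 8]
Step 3: sold=4 (running total=12) -> [8 3 7]
Step 4: sold=4 (running total=16) -> [9 3 6]
Step 5: sold=4 (running total=20) -> [10 3 5]
Step 6: sold=4 (running total=24) -> [11 3 4]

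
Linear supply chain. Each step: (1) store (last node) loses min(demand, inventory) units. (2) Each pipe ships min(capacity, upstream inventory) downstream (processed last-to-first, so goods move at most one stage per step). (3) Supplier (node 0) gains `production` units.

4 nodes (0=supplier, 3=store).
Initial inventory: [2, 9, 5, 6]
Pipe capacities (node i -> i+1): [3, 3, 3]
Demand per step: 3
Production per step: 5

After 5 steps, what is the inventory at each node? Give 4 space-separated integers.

Step 1: demand=3,sold=3 ship[2->3]=3 ship[1->2]=3 ship[0->1]=2 prod=5 -> inv=[5 8 5 6]
Step 2: demand=3,sold=3 ship[2->3]=3 ship[1->2]=3 ship[0->1]=3 prod=5 -> inv=[7 8 5 6]
Step 3: demand=3,sold=3 ship[2->3]=3 ship[1->2]=3 ship[0->1]=3 prod=5 -> inv=[9 8 5 6]
Step 4: demand=3,sold=3 ship[2->3]=3 ship[1->2]=3 ship[0->1]=3 prod=5 -> inv=[11 8 5 6]
Step 5: demand=3,sold=3 ship[2->3]=3 ship[1->2]=3 ship[0->1]=3 prod=5 -> inv=[13 8 5 6]

13 8 5 6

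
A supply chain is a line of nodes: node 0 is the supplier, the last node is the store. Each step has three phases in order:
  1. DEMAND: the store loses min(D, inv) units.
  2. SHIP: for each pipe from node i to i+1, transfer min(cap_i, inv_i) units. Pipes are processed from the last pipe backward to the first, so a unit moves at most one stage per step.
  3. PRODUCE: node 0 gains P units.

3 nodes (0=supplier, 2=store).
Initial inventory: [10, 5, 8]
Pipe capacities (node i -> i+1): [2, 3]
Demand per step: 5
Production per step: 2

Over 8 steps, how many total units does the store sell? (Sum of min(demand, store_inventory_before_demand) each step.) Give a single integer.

Answer: 25

Derivation:
Step 1: sold=5 (running total=5) -> [10 4 6]
Step 2: sold=5 (running total=10) -> [10 3 4]
Step 3: sold=4 (running total=14) -> [10 2 3]
Step 4: sold=3 (running total=17) -> [10 2 2]
Step 5: sold=2 (running total=19) -> [10 2 2]
Step 6: sold=2 (running total=21) -> [10 2 2]
Step 7: sold=2 (running total=23) -> [10 2 2]
Step 8: sold=2 (running total=25) -> [10 2 2]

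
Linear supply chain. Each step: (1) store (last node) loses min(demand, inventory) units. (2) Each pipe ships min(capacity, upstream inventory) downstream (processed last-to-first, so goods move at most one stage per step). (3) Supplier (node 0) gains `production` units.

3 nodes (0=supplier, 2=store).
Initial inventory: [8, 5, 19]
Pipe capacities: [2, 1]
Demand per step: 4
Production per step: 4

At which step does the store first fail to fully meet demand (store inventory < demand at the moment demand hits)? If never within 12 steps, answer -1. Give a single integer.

Step 1: demand=4,sold=4 ship[1->2]=1 ship[0->1]=2 prod=4 -> [10 6 16]
Step 2: demand=4,sold=4 ship[1->2]=1 ship[0->1]=2 prod=4 -> [12 7 13]
Step 3: demand=4,sold=4 ship[1->2]=1 ship[0->1]=2 prod=4 -> [14 8 10]
Step 4: demand=4,sold=4 ship[1->2]=1 ship[0->1]=2 prod=4 -> [16 9 7]
Step 5: demand=4,sold=4 ship[1->2]=1 ship[0->1]=2 prod=4 -> [18 10 4]
Step 6: demand=4,sold=4 ship[1->2]=1 ship[0->1]=2 prod=4 -> [20 11 1]
Step 7: demand=4,sold=1 ship[1->2]=1 ship[0->1]=2 prod=4 -> [22 12 1]
Step 8: demand=4,sold=1 ship[1->2]=1 ship[0->1]=2 prod=4 -> [24 13 1]
Step 9: demand=4,sold=1 ship[1->2]=1 ship[0->1]=2 prod=4 -> [26 14 1]
Step 10: demand=4,sold=1 ship[1->2]=1 ship[0->1]=2 prod=4 -> [28 15 1]
Step 11: demand=4,sold=1 ship[1->2]=1 ship[0->1]=2 prod=4 -> [30 16 1]
Step 12: demand=4,sold=1 ship[1->2]=1 ship[0->1]=2 prod=4 -> [32 17 1]
First stockout at step 7

7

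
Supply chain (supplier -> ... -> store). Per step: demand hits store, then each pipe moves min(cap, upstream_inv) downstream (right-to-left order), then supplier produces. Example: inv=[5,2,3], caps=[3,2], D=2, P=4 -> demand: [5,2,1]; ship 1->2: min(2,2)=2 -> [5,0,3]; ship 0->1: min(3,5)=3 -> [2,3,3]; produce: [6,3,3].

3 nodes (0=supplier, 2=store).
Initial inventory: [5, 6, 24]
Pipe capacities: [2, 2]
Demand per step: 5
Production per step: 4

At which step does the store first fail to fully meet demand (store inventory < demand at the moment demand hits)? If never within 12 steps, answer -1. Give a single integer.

Step 1: demand=5,sold=5 ship[1->2]=2 ship[0->1]=2 prod=4 -> [7 6 21]
Step 2: demand=5,sold=5 ship[1->2]=2 ship[0->1]=2 prod=4 -> [9 6 18]
Step 3: demand=5,sold=5 ship[1->2]=2 ship[0->1]=2 prod=4 -> [11 6 15]
Step 4: demand=5,sold=5 ship[1->2]=2 ship[0->1]=2 prod=4 -> [13 6 12]
Step 5: demand=5,sold=5 ship[1->2]=2 ship[0->1]=2 prod=4 -> [15 6 9]
Step 6: demand=5,sold=5 ship[1->2]=2 ship[0->1]=2 prod=4 -> [17 6 6]
Step 7: demand=5,sold=5 ship[1->2]=2 ship[0->1]=2 prod=4 -> [19 6 3]
Step 8: demand=5,sold=3 ship[1->2]=2 ship[0->1]=2 prod=4 -> [21 6 2]
Step 9: demand=5,sold=2 ship[1->2]=2 ship[0->1]=2 prod=4 -> [23 6 2]
Step 10: demand=5,sold=2 ship[1->2]=2 ship[0->1]=2 prod=4 -> [25 6 2]
Step 11: demand=5,sold=2 ship[1->2]=2 ship[0->1]=2 prod=4 -> [27 6 2]
Step 12: demand=5,sold=2 ship[1->2]=2 ship[0->1]=2 prod=4 -> [29 6 2]
First stockout at step 8

8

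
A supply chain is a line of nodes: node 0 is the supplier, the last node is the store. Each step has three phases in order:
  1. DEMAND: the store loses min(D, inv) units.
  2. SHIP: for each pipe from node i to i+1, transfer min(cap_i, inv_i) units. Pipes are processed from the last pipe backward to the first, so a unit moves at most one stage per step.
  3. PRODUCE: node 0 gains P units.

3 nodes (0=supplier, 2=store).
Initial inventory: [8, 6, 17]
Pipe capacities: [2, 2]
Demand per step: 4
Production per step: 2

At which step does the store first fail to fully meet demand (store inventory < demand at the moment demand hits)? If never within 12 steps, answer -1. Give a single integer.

Step 1: demand=4,sold=4 ship[1->2]=2 ship[0->1]=2 prod=2 -> [8 6 15]
Step 2: demand=4,sold=4 ship[1->2]=2 ship[0->1]=2 prod=2 -> [8 6 13]
Step 3: demand=4,sold=4 ship[1->2]=2 ship[0->1]=2 prod=2 -> [8 6 11]
Step 4: demand=4,sold=4 ship[1->2]=2 ship[0->1]=2 prod=2 -> [8 6 9]
Step 5: demand=4,sold=4 ship[1->2]=2 ship[0->1]=2 prod=2 -> [8 6 7]
Step 6: demand=4,sold=4 ship[1->2]=2 ship[0->1]=2 prod=2 -> [8 6 5]
Step 7: demand=4,sold=4 ship[1->2]=2 ship[0->1]=2 prod=2 -> [8 6 3]
Step 8: demand=4,sold=3 ship[1->2]=2 ship[0->1]=2 prod=2 -> [8 6 2]
Step 9: demand=4,sold=2 ship[1->2]=2 ship[0->1]=2 prod=2 -> [8 6 2]
Step 10: demand=4,sold=2 ship[1->2]=2 ship[0->1]=2 prod=2 -> [8 6 2]
Step 11: demand=4,sold=2 ship[1->2]=2 ship[0->1]=2 prod=2 -> [8 6 2]
Step 12: demand=4,sold=2 ship[1->2]=2 ship[0->1]=2 prod=2 -> [8 6 2]
First stockout at step 8

8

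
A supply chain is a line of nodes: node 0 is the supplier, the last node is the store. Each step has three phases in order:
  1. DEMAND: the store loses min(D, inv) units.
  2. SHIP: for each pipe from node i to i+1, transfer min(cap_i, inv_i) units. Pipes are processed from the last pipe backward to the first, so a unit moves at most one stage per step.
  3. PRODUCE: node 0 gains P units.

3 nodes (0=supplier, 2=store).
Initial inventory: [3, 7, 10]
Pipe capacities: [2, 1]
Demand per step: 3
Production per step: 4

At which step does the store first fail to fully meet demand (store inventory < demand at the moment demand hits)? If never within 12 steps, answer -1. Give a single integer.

Step 1: demand=3,sold=3 ship[1->2]=1 ship[0->1]=2 prod=4 -> [5 8 8]
Step 2: demand=3,sold=3 ship[1->2]=1 ship[0->1]=2 prod=4 -> [7 9 6]
Step 3: demand=3,sold=3 ship[1->2]=1 ship[0->1]=2 prod=4 -> [9 10 4]
Step 4: demand=3,sold=3 ship[1->2]=1 ship[0->1]=2 prod=4 -> [11 11 2]
Step 5: demand=3,sold=2 ship[1->2]=1 ship[0->1]=2 prod=4 -> [13 12 1]
Step 6: demand=3,sold=1 ship[1->2]=1 ship[0->1]=2 prod=4 -> [15 13 1]
Step 7: demand=3,sold=1 ship[1->2]=1 ship[0->1]=2 prod=4 -> [17 14 1]
Step 8: demand=3,sold=1 ship[1->2]=1 ship[0->1]=2 prod=4 -> [19 15 1]
Step 9: demand=3,sold=1 ship[1->2]=1 ship[0->1]=2 prod=4 -> [21 16 1]
Step 10: demand=3,sold=1 ship[1->2]=1 ship[0->1]=2 prod=4 -> [23 17 1]
Step 11: demand=3,sold=1 ship[1->2]=1 ship[0->1]=2 prod=4 -> [25 18 1]
Step 12: demand=3,sold=1 ship[1->2]=1 ship[0->1]=2 prod=4 -> [27 19 1]
First stockout at step 5

5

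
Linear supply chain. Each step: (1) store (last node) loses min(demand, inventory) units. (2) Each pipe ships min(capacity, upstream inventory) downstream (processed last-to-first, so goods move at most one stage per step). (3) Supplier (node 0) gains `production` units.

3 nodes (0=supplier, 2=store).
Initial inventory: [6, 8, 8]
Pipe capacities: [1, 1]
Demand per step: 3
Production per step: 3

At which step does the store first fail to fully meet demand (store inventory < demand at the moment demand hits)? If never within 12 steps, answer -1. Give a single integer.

Step 1: demand=3,sold=3 ship[1->2]=1 ship[0->1]=1 prod=3 -> [8 8 6]
Step 2: demand=3,sold=3 ship[1->2]=1 ship[0->1]=1 prod=3 -> [10 8 4]
Step 3: demand=3,sold=3 ship[1->2]=1 ship[0->1]=1 prod=3 -> [12 8 2]
Step 4: demand=3,sold=2 ship[1->2]=1 ship[0->1]=1 prod=3 -> [14 8 1]
Step 5: demand=3,sold=1 ship[1->2]=1 ship[0->1]=1 prod=3 -> [16 8 1]
Step 6: demand=3,sold=1 ship[1->2]=1 ship[0->1]=1 prod=3 -> [18 8 1]
Step 7: demand=3,sold=1 ship[1->2]=1 ship[0->1]=1 prod=3 -> [20 8 1]
Step 8: demand=3,sold=1 ship[1->2]=1 ship[0->1]=1 prod=3 -> [22 8 1]
Step 9: demand=3,sold=1 ship[1->2]=1 ship[0->1]=1 prod=3 -> [24 8 1]
Step 10: demand=3,sold=1 ship[1->2]=1 ship[0->1]=1 prod=3 -> [26 8 1]
Step 11: demand=3,sold=1 ship[1->2]=1 ship[0->1]=1 prod=3 -> [28 8 1]
Step 12: demand=3,sold=1 ship[1->2]=1 ship[0->1]=1 prod=3 -> [30 8 1]
First stockout at step 4

4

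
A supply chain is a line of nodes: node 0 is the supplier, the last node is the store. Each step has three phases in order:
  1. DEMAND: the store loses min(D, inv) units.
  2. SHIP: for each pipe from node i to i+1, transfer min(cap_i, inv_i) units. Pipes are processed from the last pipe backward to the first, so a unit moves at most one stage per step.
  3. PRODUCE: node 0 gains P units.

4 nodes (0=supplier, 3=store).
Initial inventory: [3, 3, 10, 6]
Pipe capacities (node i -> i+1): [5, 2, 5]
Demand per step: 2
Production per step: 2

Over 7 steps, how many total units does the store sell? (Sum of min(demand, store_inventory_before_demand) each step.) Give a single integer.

Answer: 14

Derivation:
Step 1: sold=2 (running total=2) -> [2 4 7 9]
Step 2: sold=2 (running total=4) -> [2 4 4 12]
Step 3: sold=2 (running total=6) -> [2 4 2 14]
Step 4: sold=2 (running total=8) -> [2 4 2 14]
Step 5: sold=2 (running total=10) -> [2 4 2 14]
Step 6: sold=2 (running total=12) -> [2 4 2 14]
Step 7: sold=2 (running total=14) -> [2 4 2 14]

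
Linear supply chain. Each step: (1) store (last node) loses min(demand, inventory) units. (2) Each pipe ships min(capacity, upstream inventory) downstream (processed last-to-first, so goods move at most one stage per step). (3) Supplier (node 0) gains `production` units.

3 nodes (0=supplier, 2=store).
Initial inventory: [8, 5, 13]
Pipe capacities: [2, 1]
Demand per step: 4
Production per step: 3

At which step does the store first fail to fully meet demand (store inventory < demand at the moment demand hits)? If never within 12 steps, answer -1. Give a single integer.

Step 1: demand=4,sold=4 ship[1->2]=1 ship[0->1]=2 prod=3 -> [9 6 10]
Step 2: demand=4,sold=4 ship[1->2]=1 ship[0->1]=2 prod=3 -> [10 7 7]
Step 3: demand=4,sold=4 ship[1->2]=1 ship[0->1]=2 prod=3 -> [11 8 4]
Step 4: demand=4,sold=4 ship[1->2]=1 ship[0->1]=2 prod=3 -> [12 9 1]
Step 5: demand=4,sold=1 ship[1->2]=1 ship[0->1]=2 prod=3 -> [13 10 1]
Step 6: demand=4,sold=1 ship[1->2]=1 ship[0->1]=2 prod=3 -> [14 11 1]
Step 7: demand=4,sold=1 ship[1->2]=1 ship[0->1]=2 prod=3 -> [15 12 1]
Step 8: demand=4,sold=1 ship[1->2]=1 ship[0->1]=2 prod=3 -> [16 13 1]
Step 9: demand=4,sold=1 ship[1->2]=1 ship[0->1]=2 prod=3 -> [17 14 1]
Step 10: demand=4,sold=1 ship[1->2]=1 ship[0->1]=2 prod=3 -> [18 15 1]
Step 11: demand=4,sold=1 ship[1->2]=1 ship[0->1]=2 prod=3 -> [19 16 1]
Step 12: demand=4,sold=1 ship[1->2]=1 ship[0->1]=2 prod=3 -> [20 17 1]
First stockout at step 5

5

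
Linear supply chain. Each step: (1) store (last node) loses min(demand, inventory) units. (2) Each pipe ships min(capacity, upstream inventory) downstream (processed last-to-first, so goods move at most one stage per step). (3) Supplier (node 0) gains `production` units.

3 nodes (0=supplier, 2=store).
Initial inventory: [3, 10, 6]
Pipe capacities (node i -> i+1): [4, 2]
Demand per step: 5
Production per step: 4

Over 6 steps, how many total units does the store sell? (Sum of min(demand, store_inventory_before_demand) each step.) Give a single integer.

Step 1: sold=5 (running total=5) -> [4 11 3]
Step 2: sold=3 (running total=8) -> [4 13 2]
Step 3: sold=2 (running total=10) -> [4 15 2]
Step 4: sold=2 (running total=12) -> [4 17 2]
Step 5: sold=2 (running total=14) -> [4 19 2]
Step 6: sold=2 (running total=16) -> [4 21 2]

Answer: 16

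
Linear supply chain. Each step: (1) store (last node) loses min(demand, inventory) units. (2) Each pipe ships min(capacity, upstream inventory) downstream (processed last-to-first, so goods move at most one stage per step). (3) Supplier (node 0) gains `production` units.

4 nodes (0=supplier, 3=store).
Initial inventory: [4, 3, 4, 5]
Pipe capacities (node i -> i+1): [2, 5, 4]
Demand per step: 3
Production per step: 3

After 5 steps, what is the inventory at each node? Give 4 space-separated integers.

Step 1: demand=3,sold=3 ship[2->3]=4 ship[1->2]=3 ship[0->1]=2 prod=3 -> inv=[5 2 3 6]
Step 2: demand=3,sold=3 ship[2->3]=3 ship[1->2]=2 ship[0->1]=2 prod=3 -> inv=[6 2 2 6]
Step 3: demand=3,sold=3 ship[2->3]=2 ship[1->2]=2 ship[0->1]=2 prod=3 -> inv=[7 2 2 5]
Step 4: demand=3,sold=3 ship[2->3]=2 ship[1->2]=2 ship[0->1]=2 prod=3 -> inv=[8 2 2 4]
Step 5: demand=3,sold=3 ship[2->3]=2 ship[1->2]=2 ship[0->1]=2 prod=3 -> inv=[9 2 2 3]

9 2 2 3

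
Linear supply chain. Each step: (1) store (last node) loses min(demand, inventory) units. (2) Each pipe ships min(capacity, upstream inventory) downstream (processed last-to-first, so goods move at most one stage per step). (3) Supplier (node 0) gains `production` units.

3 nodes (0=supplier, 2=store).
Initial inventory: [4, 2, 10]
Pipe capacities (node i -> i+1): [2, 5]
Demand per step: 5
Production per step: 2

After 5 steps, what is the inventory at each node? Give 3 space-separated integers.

Step 1: demand=5,sold=5 ship[1->2]=2 ship[0->1]=2 prod=2 -> inv=[4 2 7]
Step 2: demand=5,sold=5 ship[1->2]=2 ship[0->1]=2 prod=2 -> inv=[4 2 4]
Step 3: demand=5,sold=4 ship[1->2]=2 ship[0->1]=2 prod=2 -> inv=[4 2 2]
Step 4: demand=5,sold=2 ship[1->2]=2 ship[0->1]=2 prod=2 -> inv=[4 2 2]
Step 5: demand=5,sold=2 ship[1->2]=2 ship[0->1]=2 prod=2 -> inv=[4 2 2]

4 2 2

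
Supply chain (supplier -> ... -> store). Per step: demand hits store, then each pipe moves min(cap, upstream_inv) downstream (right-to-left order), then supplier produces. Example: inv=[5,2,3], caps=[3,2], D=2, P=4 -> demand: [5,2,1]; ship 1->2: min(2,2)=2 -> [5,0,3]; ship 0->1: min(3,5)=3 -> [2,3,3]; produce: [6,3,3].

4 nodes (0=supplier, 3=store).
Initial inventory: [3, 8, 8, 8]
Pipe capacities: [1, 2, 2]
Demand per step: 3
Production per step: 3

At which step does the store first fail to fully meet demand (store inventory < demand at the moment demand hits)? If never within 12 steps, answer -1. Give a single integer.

Step 1: demand=3,sold=3 ship[2->3]=2 ship[1->2]=2 ship[0->1]=1 prod=3 -> [5 7 8 7]
Step 2: demand=3,sold=3 ship[2->3]=2 ship[1->2]=2 ship[0->1]=1 prod=3 -> [7 6 8 6]
Step 3: demand=3,sold=3 ship[2->3]=2 ship[1->2]=2 ship[0->1]=1 prod=3 -> [9 5 8 5]
Step 4: demand=3,sold=3 ship[2->3]=2 ship[1->2]=2 ship[0->1]=1 prod=3 -> [11 4 8 4]
Step 5: demand=3,sold=3 ship[2->3]=2 ship[1->2]=2 ship[0->1]=1 prod=3 -> [13 3 8 3]
Step 6: demand=3,sold=3 ship[2->3]=2 ship[1->2]=2 ship[0->1]=1 prod=3 -> [15 2 8 2]
Step 7: demand=3,sold=2 ship[2->3]=2 ship[1->2]=2 ship[0->1]=1 prod=3 -> [17 1 8 2]
Step 8: demand=3,sold=2 ship[2->3]=2 ship[1->2]=1 ship[0->1]=1 prod=3 -> [19 1 7 2]
Step 9: demand=3,sold=2 ship[2->3]=2 ship[1->2]=1 ship[0->1]=1 prod=3 -> [21 1 6 2]
Step 10: demand=3,sold=2 ship[2->3]=2 ship[1->2]=1 ship[0->1]=1 prod=3 -> [23 1 5 2]
Step 11: demand=3,sold=2 ship[2->3]=2 ship[1->2]=1 ship[0->1]=1 prod=3 -> [25 1 4 2]
Step 12: demand=3,sold=2 ship[2->3]=2 ship[1->2]=1 ship[0->1]=1 prod=3 -> [27 1 3 2]
First stockout at step 7

7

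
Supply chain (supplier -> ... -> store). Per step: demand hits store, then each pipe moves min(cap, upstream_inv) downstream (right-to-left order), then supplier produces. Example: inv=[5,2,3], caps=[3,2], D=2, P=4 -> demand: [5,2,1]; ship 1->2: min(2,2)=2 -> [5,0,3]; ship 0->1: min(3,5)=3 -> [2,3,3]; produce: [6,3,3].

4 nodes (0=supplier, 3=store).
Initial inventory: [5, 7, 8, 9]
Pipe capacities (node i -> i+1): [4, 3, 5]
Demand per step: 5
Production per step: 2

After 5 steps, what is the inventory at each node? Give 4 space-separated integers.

Step 1: demand=5,sold=5 ship[2->3]=5 ship[1->2]=3 ship[0->1]=4 prod=2 -> inv=[3 8 6 9]
Step 2: demand=5,sold=5 ship[2->3]=5 ship[1->2]=3 ship[0->1]=3 prod=2 -> inv=[2 8 4 9]
Step 3: demand=5,sold=5 ship[2->3]=4 ship[1->2]=3 ship[0->1]=2 prod=2 -> inv=[2 7 3 8]
Step 4: demand=5,sold=5 ship[2->3]=3 ship[1->2]=3 ship[0->1]=2 prod=2 -> inv=[2 6 3 6]
Step 5: demand=5,sold=5 ship[2->3]=3 ship[1->2]=3 ship[0->1]=2 prod=2 -> inv=[2 5 3 4]

2 5 3 4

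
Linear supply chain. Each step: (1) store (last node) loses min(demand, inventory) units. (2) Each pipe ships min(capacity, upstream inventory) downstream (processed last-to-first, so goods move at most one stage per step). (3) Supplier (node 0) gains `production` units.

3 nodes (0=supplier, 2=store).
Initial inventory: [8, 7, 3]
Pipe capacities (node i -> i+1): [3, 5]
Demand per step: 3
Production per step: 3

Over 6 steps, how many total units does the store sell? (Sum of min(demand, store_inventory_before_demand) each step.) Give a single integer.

Step 1: sold=3 (running total=3) -> [8 5 5]
Step 2: sold=3 (running total=6) -> [8 3 7]
Step 3: sold=3 (running total=9) -> [8 3 7]
Step 4: sold=3 (running total=12) -> [8 3 7]
Step 5: sold=3 (running total=15) -> [8 3 7]
Step 6: sold=3 (running total=18) -> [8 3 7]

Answer: 18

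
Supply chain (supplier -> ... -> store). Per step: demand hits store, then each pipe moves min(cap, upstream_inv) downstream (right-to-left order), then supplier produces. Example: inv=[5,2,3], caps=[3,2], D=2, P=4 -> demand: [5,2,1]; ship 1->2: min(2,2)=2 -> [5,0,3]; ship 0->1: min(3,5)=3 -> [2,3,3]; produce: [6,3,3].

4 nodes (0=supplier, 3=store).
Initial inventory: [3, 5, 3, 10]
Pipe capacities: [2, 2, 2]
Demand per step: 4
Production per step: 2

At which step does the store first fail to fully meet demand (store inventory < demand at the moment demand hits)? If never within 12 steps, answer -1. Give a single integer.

Step 1: demand=4,sold=4 ship[2->3]=2 ship[1->2]=2 ship[0->1]=2 prod=2 -> [3 5 3 8]
Step 2: demand=4,sold=4 ship[2->3]=2 ship[1->2]=2 ship[0->1]=2 prod=2 -> [3 5 3 6]
Step 3: demand=4,sold=4 ship[2->3]=2 ship[1->2]=2 ship[0->1]=2 prod=2 -> [3 5 3 4]
Step 4: demand=4,sold=4 ship[2->3]=2 ship[1->2]=2 ship[0->1]=2 prod=2 -> [3 5 3 2]
Step 5: demand=4,sold=2 ship[2->3]=2 ship[1->2]=2 ship[0->1]=2 prod=2 -> [3 5 3 2]
Step 6: demand=4,sold=2 ship[2->3]=2 ship[1->2]=2 ship[0->1]=2 prod=2 -> [3 5 3 2]
Step 7: demand=4,sold=2 ship[2->3]=2 ship[1->2]=2 ship[0->1]=2 prod=2 -> [3 5 3 2]
Step 8: demand=4,sold=2 ship[2->3]=2 ship[1->2]=2 ship[0->1]=2 prod=2 -> [3 5 3 2]
Step 9: demand=4,sold=2 ship[2->3]=2 ship[1->2]=2 ship[0->1]=2 prod=2 -> [3 5 3 2]
Step 10: demand=4,sold=2 ship[2->3]=2 ship[1->2]=2 ship[0->1]=2 prod=2 -> [3 5 3 2]
Step 11: demand=4,sold=2 ship[2->3]=2 ship[1->2]=2 ship[0->1]=2 prod=2 -> [3 5 3 2]
Step 12: demand=4,sold=2 ship[2->3]=2 ship[1->2]=2 ship[0->1]=2 prod=2 -> [3 5 3 2]
First stockout at step 5

5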